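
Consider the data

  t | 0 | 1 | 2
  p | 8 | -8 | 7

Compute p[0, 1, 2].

31/2

p[0,1] = (-8 - 8) / (1 - 0) = -16
p[1,2] = (7 - (-8)) / (2 - 1) = 15
p[0,1,2] = (15 - (-16)) / (2 - 0) = 31/2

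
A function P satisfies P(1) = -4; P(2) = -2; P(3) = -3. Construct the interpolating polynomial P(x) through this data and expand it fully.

Newton's divided differences:
P[1,2] = (-2 - (-4)) / (2 - 1) = 2
P[2,3] = (-3 - (-2)) / (3 - 2) = -1
P[1,2,3] = (-1 - 2) / (3 - 1) = -3/2
P(x) = -4 + 2·(x - 1) + (-3/2)·(x - 1)(x - 2)
Expanding: P(x) = -(3/2)x^2 + (13/2)x - 9

P(x) = -(3/2)x^2 + (13/2)x - 9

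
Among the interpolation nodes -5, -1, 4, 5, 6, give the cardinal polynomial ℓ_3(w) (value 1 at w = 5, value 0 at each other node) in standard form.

ℓ_3(w) = -(1/60)w^4 + (1/15)w^3 + (31/60)w^2 - (47/30)w - 2

ℓ_3(w) = (w + 5)(w + 1)(w - 4)(w - 6) / [(10)·(6)·(1)·(-1)]
       = (w^4 - 4w^3 - 31w^2 + 94w + 120) / (-60)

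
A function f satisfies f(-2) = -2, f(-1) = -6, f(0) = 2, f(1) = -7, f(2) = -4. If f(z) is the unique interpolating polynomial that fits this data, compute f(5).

1237

L_0(5) = (6)·(5)·(4)·(3)/[(-1)·(-2)·(-3)·(-4)] = 15
L_1(5) = (7)·(5)·(4)·(3)/[(1)·(-1)·(-2)·(-3)] = -70
L_2(5) = (7)·(6)·(4)·(3)/[(2)·(1)·(-1)·(-2)] = 126
L_3(5) = (7)·(6)·(5)·(3)/[(3)·(2)·(1)·(-1)] = -105
L_4(5) = (7)·(6)·(5)·(4)/[(4)·(3)·(2)·(1)] = 35
Sum: (-2)·(15) + (-6)·(-70) + 2·(126) + (-7)·(-105) + (-4)·(35) = 1237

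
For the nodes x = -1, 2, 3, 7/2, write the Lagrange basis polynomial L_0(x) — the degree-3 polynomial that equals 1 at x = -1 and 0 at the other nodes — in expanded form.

L_0(x) = (x - 2)(x - 3)(x - 7/2) / [(-3)·(-4)·(-9/2)]
       = (x^3 - (17/2)x^2 + (47/2)x - 21) / (-54)

L_0(x) = -(1/54)x^3 + (17/108)x^2 - (47/108)x + 7/18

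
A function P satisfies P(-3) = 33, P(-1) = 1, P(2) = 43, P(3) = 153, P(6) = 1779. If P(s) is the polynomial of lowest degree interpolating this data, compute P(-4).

L_0(-4) = (-3)·(-6)·(-7)·(-10)/[(-2)·(-5)·(-6)·(-9)] = 7/3
L_1(-4) = (-1)·(-6)·(-7)·(-10)/[(2)·(-3)·(-4)·(-7)] = -5/2
L_2(-4) = (-1)·(-3)·(-7)·(-10)/[(5)·(3)·(-1)·(-4)] = 7/2
L_3(-4) = (-1)·(-3)·(-6)·(-10)/[(6)·(4)·(1)·(-3)] = -5/2
L_4(-4) = (-1)·(-3)·(-6)·(-7)/[(9)·(7)·(4)·(3)] = 1/6
Sum: 33·(7/3) + 1·(-5/2) + 43·(7/2) + 153·(-5/2) + 1779·(1/6) = 139

139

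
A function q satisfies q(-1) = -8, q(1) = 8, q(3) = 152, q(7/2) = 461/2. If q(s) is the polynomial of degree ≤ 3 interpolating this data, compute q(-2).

Evaluate each Lagrange basis at s = -2:
L_0(-2) = (-3)·(-5)·(-11/2)/[(-2)·(-4)·(-9/2)] = 55/24
L_1(-2) = (-1)·(-5)·(-11/2)/[(2)·(-2)·(-5/2)] = -11/4
L_2(-2) = (-1)·(-3)·(-11/2)/[(4)·(2)·(-1/2)] = 33/8
L_3(-2) = (-1)·(-3)·(-5)/[(9/2)·(5/2)·(1/2)] = -8/3
Sum: (-8)·(55/24) + 8·(-11/4) + 152·(33/8) + 461/2·(-8/3) = -28

-28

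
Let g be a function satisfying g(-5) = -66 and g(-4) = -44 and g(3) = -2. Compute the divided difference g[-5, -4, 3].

g[-5,-4] = (-44 - (-66)) / (-4 - (-5)) = 22
g[-4,3] = (-2 - (-44)) / (3 - (-4)) = 6
g[-5,-4,3] = (6 - 22) / (3 - (-5)) = -2

-2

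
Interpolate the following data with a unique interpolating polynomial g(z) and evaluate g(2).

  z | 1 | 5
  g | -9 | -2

-29/4

L_0(2) = (-3)/[(-4)] = 3/4
L_1(2) = (1)/[(4)] = 1/4
Sum: (-9)·(3/4) + (-2)·(1/4) = -29/4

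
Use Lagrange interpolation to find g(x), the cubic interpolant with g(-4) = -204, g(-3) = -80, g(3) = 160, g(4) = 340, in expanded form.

L_0(x) = (x + 3)(x - 3)(x - 4) / [-56] = -(1/56)x^3 + (1/14)x^2 + (9/56)x - 9/14
L_1(x) = (x + 4)(x - 3)(x - 4) / [42] = (1/42)x^3 - (1/14)x^2 - (8/21)x + 8/7
L_2(x) = (x + 4)(x + 3)(x - 4) / [-42] = -(1/42)x^3 - (1/14)x^2 + (8/21)x + 8/7
L_3(x) = (x + 4)(x + 3)(x - 3) / [56] = (1/56)x^3 + (1/14)x^2 - (9/56)x - 9/14
g(x) = (-204)·L_0 + (-80)·L_1 + 160·L_2 + 340·L_3
  (-204)·L_0(x) = (51/14)x^3 - (102/7)x^2 - (459/14)x + 918/7
  (-80)·L_1(x) = -(40/21)x^3 + (40/7)x^2 + (640/21)x - 640/7
  160·L_2(x) = -(80/21)x^3 - (80/7)x^2 + (1280/21)x + 1280/7
  340·L_3(x) = (85/14)x^3 + (170/7)x^2 - (765/14)x - 1530/7
Adding term by term: 4x^3 + 4x^2 + 4x + 4

g(x) = 4x^3 + 4x^2 + 4x + 4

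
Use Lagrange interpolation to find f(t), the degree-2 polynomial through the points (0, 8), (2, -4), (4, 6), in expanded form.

f(t) = (11/4)t^2 - (23/2)t + 8

Build the Lagrange basis polynomials:
L_0(t) = (t - 2)(t - 4) / [8] = (1/8)t^2 - (3/4)t + 1
L_1(t) = t(t - 4) / [-4] = -(1/4)t^2 + t
L_2(t) = t(t - 2) / [8] = (1/8)t^2 - (1/4)t
f(t) = 8·L_0 + (-4)·L_1 + 6·L_2
  8·L_0(t) = t^2 - 6t + 8
  (-4)·L_1(t) = t^2 - 4t
  6·L_2(t) = (3/4)t^2 - (3/2)t
Adding term by term: (11/4)t^2 - (23/2)t + 8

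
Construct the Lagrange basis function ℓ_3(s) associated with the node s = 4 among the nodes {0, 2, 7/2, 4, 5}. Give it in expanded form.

ℓ_3(s) = -(1/4)s^4 + (21/8)s^3 - (69/8)s^2 + (35/4)s

ℓ_3(s) = s(s - 2)(s - 7/2)(s - 5) / [(4)·(2)·(1/2)·(-1)]
       = (s^4 - (21/2)s^3 + (69/2)s^2 - 35s) / (-4)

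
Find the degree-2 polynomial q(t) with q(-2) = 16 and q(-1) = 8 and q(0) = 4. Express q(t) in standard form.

Build the Lagrange basis polynomials:
L_0(t) = (t + 1)t / [2] = (1/2)t^2 + (1/2)t
L_1(t) = (t + 2)t / [-1] = -t^2 - 2t
L_2(t) = (t + 2)(t + 1) / [2] = (1/2)t^2 + (3/2)t + 1
q(t) = 16·L_0 + 8·L_1 + 4·L_2
  16·L_0(t) = 8t^2 + 8t
  8·L_1(t) = -8t^2 - 16t
  4·L_2(t) = 2t^2 + 6t + 4
Adding term by term: 2t^2 - 2t + 4

q(t) = 2t^2 - 2t + 4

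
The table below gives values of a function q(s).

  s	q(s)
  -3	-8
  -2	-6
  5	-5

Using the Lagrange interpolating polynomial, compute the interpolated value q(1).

-39/14

L_0(1) = (3)·(-4)/[(-1)·(-8)] = -3/2
L_1(1) = (4)·(-4)/[(1)·(-7)] = 16/7
L_2(1) = (4)·(3)/[(8)·(7)] = 3/14
Sum: (-8)·(-3/2) + (-6)·(16/7) + (-5)·(3/14) = -39/14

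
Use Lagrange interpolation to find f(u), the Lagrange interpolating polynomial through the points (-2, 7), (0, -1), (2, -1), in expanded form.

f(u) = u^2 - 2u - 1

Build the Lagrange basis polynomials:
L_0(u) = u(u - 2) / [8] = (1/8)u^2 - (1/4)u
L_1(u) = (u + 2)(u - 2) / [-4] = -(1/4)u^2 + 1
L_2(u) = (u + 2)u / [8] = (1/8)u^2 + (1/4)u
f(u) = 7·L_0 + (-1)·L_1 + (-1)·L_2
  7·L_0(u) = (7/8)u^2 - (7/4)u
  (-1)·L_1(u) = (1/4)u^2 - 1
  (-1)·L_2(u) = -(1/8)u^2 - (1/4)u
Adding term by term: u^2 - 2u - 1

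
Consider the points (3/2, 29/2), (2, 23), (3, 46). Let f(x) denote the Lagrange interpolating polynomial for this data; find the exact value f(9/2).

191/2

L_0(9/2) = (5/2)·(3/2)/[(-1/2)·(-3/2)] = 5
L_1(9/2) = (3)·(3/2)/[(1/2)·(-1)] = -9
L_2(9/2) = (3)·(5/2)/[(3/2)·(1)] = 5
Sum: 29/2·(5) + 23·(-9) + 46·(5) = 191/2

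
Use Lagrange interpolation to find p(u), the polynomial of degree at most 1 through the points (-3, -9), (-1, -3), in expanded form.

p(u) = 3u

Build the Lagrange basis polynomials:
L_0(u) = (u + 1) / [-2] = -(1/2)u - 1/2
L_1(u) = (u + 3) / [2] = (1/2)u + 3/2
p(u) = (-9)·L_0 + (-3)·L_1
  (-9)·L_0(u) = (9/2)u + 9/2
  (-3)·L_1(u) = -(3/2)u - 9/2
Adding term by term: 3u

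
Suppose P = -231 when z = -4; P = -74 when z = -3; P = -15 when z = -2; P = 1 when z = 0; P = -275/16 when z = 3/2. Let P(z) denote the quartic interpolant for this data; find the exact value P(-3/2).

L_0(-3/2) = (3/2)·(1/2)·(-3/2)·(-3)/[(-1)·(-2)·(-4)·(-11/2)] = 27/352
L_1(-3/2) = (5/2)·(1/2)·(-3/2)·(-3)/[(1)·(-1)·(-3)·(-9/2)] = -5/12
L_2(-3/2) = (5/2)·(3/2)·(-3/2)·(-3)/[(2)·(1)·(-2)·(-7/2)] = 135/112
L_3(-3/2) = (5/2)·(3/2)·(1/2)·(-3)/[(4)·(3)·(2)·(-3/2)] = 5/32
L_4(-3/2) = (5/2)·(3/2)·(1/2)·(-3/2)/[(11/2)·(9/2)·(7/2)·(3/2)] = -5/231
Sum: (-231)·(27/352) + (-74)·(-5/12) + (-15)·(135/112) + 1·(5/32) + (-275/16)·(-5/231) = -71/16

-71/16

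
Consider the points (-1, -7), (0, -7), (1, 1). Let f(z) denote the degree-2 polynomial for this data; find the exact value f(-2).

L_0(-2) = (-2)·(-3)/[(-1)·(-2)] = 3
L_1(-2) = (-1)·(-3)/[(1)·(-1)] = -3
L_2(-2) = (-1)·(-2)/[(2)·(1)] = 1
Sum: (-7)·(3) + (-7)·(-3) + 1·(1) = 1

1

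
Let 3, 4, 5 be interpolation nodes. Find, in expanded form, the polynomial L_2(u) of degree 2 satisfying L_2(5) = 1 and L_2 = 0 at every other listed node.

L_2(u) = (u - 3)(u - 4) / [(2)·(1)]
       = (u^2 - 7u + 12) / (2)

L_2(u) = (1/2)u^2 - (7/2)u + 6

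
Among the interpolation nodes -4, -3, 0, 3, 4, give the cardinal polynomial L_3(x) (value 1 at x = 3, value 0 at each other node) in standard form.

L_3(x) = (x + 4)(x + 3)x(x - 4) / [(7)·(6)·(3)·(-1)]
       = (x^4 + 3x^3 - 16x^2 - 48x) / (-126)

L_3(x) = -(1/126)x^4 - (1/42)x^3 + (8/63)x^2 + (8/21)x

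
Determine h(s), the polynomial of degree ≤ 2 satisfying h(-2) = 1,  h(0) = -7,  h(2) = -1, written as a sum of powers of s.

Build the Lagrange basis polynomials:
L_0(s) = s(s - 2) / [8] = (1/8)s^2 - (1/4)s
L_1(s) = (s + 2)(s - 2) / [-4] = -(1/4)s^2 + 1
L_2(s) = (s + 2)s / [8] = (1/8)s^2 + (1/4)s
h(s) = 1·L_0 + (-7)·L_1 + (-1)·L_2
  1·L_0(s) = (1/8)s^2 - (1/4)s
  (-7)·L_1(s) = (7/4)s^2 - 7
  (-1)·L_2(s) = -(1/8)s^2 - (1/4)s
Adding term by term: (7/4)s^2 - (1/2)s - 7

h(s) = (7/4)s^2 - (1/2)s - 7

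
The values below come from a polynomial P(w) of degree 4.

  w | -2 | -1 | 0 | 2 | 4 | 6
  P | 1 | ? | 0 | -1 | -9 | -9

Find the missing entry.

The 5 known values determine P uniquely (degree ≤ 4).
L_0(-1) = (-1)·(-3)·(-5)·(-7)/[(-2)·(-4)·(-6)·(-8)] = 35/128
L_1(-1) = (1)·(-3)·(-5)·(-7)/[(2)·(-2)·(-4)·(-6)] = 35/32
L_2(-1) = (1)·(-1)·(-5)·(-7)/[(4)·(2)·(-2)·(-4)] = -35/64
L_3(-1) = (1)·(-1)·(-3)·(-7)/[(6)·(4)·(2)·(-2)] = 7/32
L_4(-1) = (1)·(-1)·(-3)·(-5)/[(8)·(6)·(4)·(2)] = -5/128
Sum: 1·(35/128) + 0 + (-1)·(-35/64) + (-9)·(7/32) + (-9)·(-5/128) = -51/64

-51/64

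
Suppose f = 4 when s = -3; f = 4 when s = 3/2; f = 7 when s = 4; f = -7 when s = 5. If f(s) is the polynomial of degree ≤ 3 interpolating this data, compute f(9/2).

Evaluate each Lagrange basis at s = 9/2:
L_0(9/2) = (3)·(1/2)·(-1/2)/[(-9/2)·(-7)·(-8)] = 1/336
L_1(9/2) = (15/2)·(1/2)·(-1/2)/[(9/2)·(-5/2)·(-7/2)] = -1/21
L_2(9/2) = (15/2)·(3)·(-1/2)/[(7)·(5/2)·(-1)] = 9/14
L_3(9/2) = (15/2)·(3)·(1/2)/[(8)·(7/2)·(1)] = 45/112
Sum: 4·(1/336) + 4·(-1/21) + 7·(9/14) + (-7)·(45/112) = 169/112

169/112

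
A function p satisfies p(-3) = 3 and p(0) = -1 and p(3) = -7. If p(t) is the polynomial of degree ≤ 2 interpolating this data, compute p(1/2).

-67/36

Using Newton's divided-difference form:
p[-3,0] = (-1 - 3) / (0 - (-3)) = -4/3
p[0,3] = (-7 - (-1)) / (3 - 0) = -2
p[-3,0,3] = (-2 - (-4/3)) / (3 - (-3)) = -1/9
p(1/2) = 3 + (-4/3)·(7/2) + (-1/9)·(7/2)·(1/2) = -67/36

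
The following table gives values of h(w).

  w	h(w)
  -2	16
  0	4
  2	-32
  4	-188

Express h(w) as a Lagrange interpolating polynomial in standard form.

Build the Lagrange basis polynomials:
L_0(w) = w(w - 2)(w - 4) / [-48] = -(1/48)w^3 + (1/8)w^2 - (1/6)w
L_1(w) = (w + 2)(w - 2)(w - 4) / [16] = (1/16)w^3 - (1/4)w^2 - (1/4)w + 1
L_2(w) = (w + 2)w(w - 4) / [-16] = -(1/16)w^3 + (1/8)w^2 + (1/2)w
L_3(w) = (w + 2)w(w - 2) / [48] = (1/48)w^3 - (1/12)w
h(w) = 16·L_0 + 4·L_1 + (-32)·L_2 + (-188)·L_3
  16·L_0(w) = -(1/3)w^3 + 2w^2 - (8/3)w
  4·L_1(w) = (1/4)w^3 - w^2 - w + 4
  (-32)·L_2(w) = 2w^3 - 4w^2 - 16w
  (-188)·L_3(w) = -(47/12)w^3 + (47/3)w
Adding term by term: -2w^3 - 3w^2 - 4w + 4

h(w) = -2w^3 - 3w^2 - 4w + 4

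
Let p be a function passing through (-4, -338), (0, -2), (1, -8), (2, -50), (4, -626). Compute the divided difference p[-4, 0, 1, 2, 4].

-2

p[-4,0] = (-2 - (-338)) / (0 - (-4)) = 84
p[0,1] = (-8 - (-2)) / (1 - 0) = -6
p[1,2] = (-50 - (-8)) / (2 - 1) = -42
p[2,4] = (-626 - (-50)) / (4 - 2) = -288
p[-4,0,1] = (-6 - 84) / (1 - (-4)) = -18
p[0,1,2] = (-42 - (-6)) / (2 - 0) = -18
p[1,2,4] = (-288 - (-42)) / (4 - 1) = -82
p[-4,0,1,2] = (-18 - (-18)) / (2 - (-4)) = 0
p[0,1,2,4] = (-82 - (-18)) / (4 - 0) = -16
p[-4,0,1,2,4] = (-16 - 0) / (4 - (-4)) = -2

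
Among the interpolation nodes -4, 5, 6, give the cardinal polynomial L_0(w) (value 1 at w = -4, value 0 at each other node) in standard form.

L_0(w) = (1/90)w^2 - (11/90)w + 1/3

L_0(w) = (w - 5)(w - 6) / [(-9)·(-10)]
       = (w^2 - 11w + 30) / (90)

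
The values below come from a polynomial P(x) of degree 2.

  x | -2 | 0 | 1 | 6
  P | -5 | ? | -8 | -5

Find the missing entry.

-37/5

The 3 known values determine P uniquely (degree ≤ 2).
L_0(0) = (-1)·(-6)/[(-3)·(-8)] = 1/4
L_1(0) = (2)·(-6)/[(3)·(-5)] = 4/5
L_2(0) = (2)·(-1)/[(8)·(5)] = -1/20
Sum: (-5)·(1/4) + (-8)·(4/5) + (-5)·(-1/20) = -37/5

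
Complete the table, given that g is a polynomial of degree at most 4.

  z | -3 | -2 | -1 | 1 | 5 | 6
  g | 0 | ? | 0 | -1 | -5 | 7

The 5 known values determine g uniquely (degree ≤ 4).
Evaluate each Lagrange basis at z = -2:
L_0(-2) = (-1)·(-3)·(-7)·(-8)/[(-2)·(-4)·(-8)·(-9)] = 7/24
L_1(-2) = (1)·(-3)·(-7)·(-8)/[(2)·(-2)·(-6)·(-7)] = 1
L_2(-2) = (1)·(-1)·(-7)·(-8)/[(4)·(2)·(-4)·(-5)] = -7/20
L_3(-2) = (1)·(-1)·(-3)·(-8)/[(8)·(6)·(4)·(-1)] = 1/8
L_4(-2) = (1)·(-1)·(-3)·(-7)/[(9)·(7)·(5)·(1)] = -1/15
Sum: 0 + 0 + (-1)·(-7/20) + (-5)·(1/8) + 7·(-1/15) = -89/120

-89/120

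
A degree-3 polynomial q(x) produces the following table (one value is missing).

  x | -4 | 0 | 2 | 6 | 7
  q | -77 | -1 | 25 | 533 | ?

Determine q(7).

825

The 4 known values determine q uniquely (degree ≤ 3).
L_0(7) = (7)·(5)·(1)/[(-4)·(-6)·(-10)] = -7/48
L_1(7) = (11)·(5)·(1)/[(4)·(-2)·(-6)] = 55/48
L_2(7) = (11)·(7)·(1)/[(6)·(2)·(-4)] = -77/48
L_3(7) = (11)·(7)·(5)/[(10)·(6)·(4)] = 77/48
Sum: (-77)·(-7/48) + (-1)·(55/48) + 25·(-77/48) + 533·(77/48) = 825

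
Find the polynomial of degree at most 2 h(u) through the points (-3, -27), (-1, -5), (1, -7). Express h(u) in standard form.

h(u) = -3u^2 - u - 3

Newton's divided differences:
h[-3,-1] = (-5 - (-27)) / (-1 - (-3)) = 11
h[-1,1] = (-7 - (-5)) / (1 - (-1)) = -1
h[-3,-1,1] = (-1 - 11) / (1 - (-3)) = -3
h(u) = -27 + 11·(u + 3) + (-3)·(u + 3)(u + 1)
Expanding: h(u) = -3u^2 - u - 3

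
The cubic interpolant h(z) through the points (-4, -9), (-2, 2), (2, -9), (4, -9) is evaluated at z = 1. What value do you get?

Evaluate each Lagrange basis at z = 1:
L_0(1) = (3)·(-1)·(-3)/[(-2)·(-6)·(-8)] = -3/32
L_1(1) = (5)·(-1)·(-3)/[(2)·(-4)·(-6)] = 5/16
L_2(1) = (5)·(3)·(-3)/[(6)·(4)·(-2)] = 15/16
L_3(1) = (5)·(3)·(-1)/[(8)·(6)·(2)] = -5/32
Sum: (-9)·(-3/32) + 2·(5/16) + (-9)·(15/16) + (-9)·(-5/32) = -89/16

-89/16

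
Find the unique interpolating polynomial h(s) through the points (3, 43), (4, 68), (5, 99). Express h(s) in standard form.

Build the Lagrange basis polynomials:
L_0(s) = (s - 4)(s - 5) / [2] = (1/2)s^2 - (9/2)s + 10
L_1(s) = (s - 3)(s - 5) / [-1] = -s^2 + 8s - 15
L_2(s) = (s - 3)(s - 4) / [2] = (1/2)s^2 - (7/2)s + 6
h(s) = 43·L_0 + 68·L_1 + 99·L_2
  43·L_0(s) = (43/2)s^2 - (387/2)s + 430
  68·L_1(s) = -68s^2 + 544s - 1020
  99·L_2(s) = (99/2)s^2 - (693/2)s + 594
Adding term by term: 3s^2 + 4s + 4

h(s) = 3s^2 + 4s + 4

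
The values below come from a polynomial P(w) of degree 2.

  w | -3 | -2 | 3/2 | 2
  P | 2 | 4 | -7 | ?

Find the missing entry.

The 3 known values determine P uniquely (degree ≤ 2).
Evaluate each Lagrange basis at w = 2:
L_0(2) = (4)·(1/2)/[(-1)·(-9/2)] = 4/9
L_1(2) = (5)·(1/2)/[(1)·(-7/2)] = -5/7
L_2(2) = (5)·(4)/[(9/2)·(7/2)] = 80/63
Sum: 2·(4/9) + 4·(-5/7) + (-7)·(80/63) = -76/7

-76/7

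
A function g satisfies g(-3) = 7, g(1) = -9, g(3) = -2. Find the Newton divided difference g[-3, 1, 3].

g[-3,1] = (-9 - 7) / (1 - (-3)) = -4
g[1,3] = (-2 - (-9)) / (3 - 1) = 7/2
g[-3,1,3] = (7/2 - (-4)) / (3 - (-3)) = 5/4

5/4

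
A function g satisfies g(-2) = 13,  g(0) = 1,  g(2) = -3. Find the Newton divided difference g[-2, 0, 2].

g[-2,0] = (1 - 13) / (0 - (-2)) = -6
g[0,2] = (-3 - 1) / (2 - 0) = -2
g[-2,0,2] = (-2 - (-6)) / (2 - (-2)) = 1

1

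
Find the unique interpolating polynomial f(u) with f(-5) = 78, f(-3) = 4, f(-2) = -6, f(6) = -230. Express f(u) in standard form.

f(u) = -u^3 - u^2 + 4u - 2

L_0(u) = (u + 3)(u + 2)(u - 6) / [-66] = -(1/66)u^3 + (1/66)u^2 + (4/11)u + 6/11
L_1(u) = (u + 5)(u + 2)(u - 6) / [18] = (1/18)u^3 + (1/18)u^2 - (16/9)u - 10/3
L_2(u) = (u + 5)(u + 3)(u - 6) / [-24] = -(1/24)u^3 - (1/12)u^2 + (11/8)u + 15/4
L_3(u) = (u + 5)(u + 3)(u + 2) / [792] = (1/792)u^3 + (5/396)u^2 + (31/792)u + 5/132
f(u) = 78·L_0 + 4·L_1 + (-6)·L_2 + (-230)·L_3
  78·L_0(u) = -(13/11)u^3 + (13/11)u^2 + (312/11)u + 468/11
  4·L_1(u) = (2/9)u^3 + (2/9)u^2 - (64/9)u - 40/3
  (-6)·L_2(u) = (1/4)u^3 + (1/2)u^2 - (33/4)u - 45/2
  (-230)·L_3(u) = -(115/396)u^3 - (575/198)u^2 - (3565/396)u - 575/66
Adding term by term: -u^3 - u^2 + 4u - 2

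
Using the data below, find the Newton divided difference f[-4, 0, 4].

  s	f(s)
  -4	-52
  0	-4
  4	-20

f[-4,0] = (-4 - (-52)) / (0 - (-4)) = 12
f[0,4] = (-20 - (-4)) / (4 - 0) = -4
f[-4,0,4] = (-4 - 12) / (4 - (-4)) = -2

-2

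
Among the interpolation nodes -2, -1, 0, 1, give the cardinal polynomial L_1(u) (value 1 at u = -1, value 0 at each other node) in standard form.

L_1(u) = (1/2)u^3 + (1/2)u^2 - u

L_1(u) = (u + 2)u(u - 1) / [(1)·(-1)·(-2)]
       = (u^3 + u^2 - 2u) / (2)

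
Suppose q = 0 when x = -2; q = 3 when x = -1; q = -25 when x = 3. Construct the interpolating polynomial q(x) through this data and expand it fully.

Newton's divided differences:
q[-2,-1] = (3 - 0) / (-1 - (-2)) = 3
q[-1,3] = (-25 - 3) / (3 - (-1)) = -7
q[-2,-1,3] = (-7 - 3) / (3 - (-2)) = -2
q(x) = 3·(x + 2) + (-2)·(x + 2)(x + 1)
Expanding: q(x) = -2x^2 - 3x + 2

q(x) = -2x^2 - 3x + 2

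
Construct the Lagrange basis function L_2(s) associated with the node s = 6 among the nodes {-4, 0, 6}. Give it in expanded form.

L_2(s) = (s + 4)s / [(10)·(6)]
       = (s^2 + 4s) / (60)

L_2(s) = (1/60)s^2 + (1/15)s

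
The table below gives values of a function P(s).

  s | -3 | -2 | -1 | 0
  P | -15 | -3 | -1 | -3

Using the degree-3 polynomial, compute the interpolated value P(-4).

L_0(-4) = (-2)·(-3)·(-4)/[(-1)·(-2)·(-3)] = 4
L_1(-4) = (-1)·(-3)·(-4)/[(1)·(-1)·(-2)] = -6
L_2(-4) = (-1)·(-2)·(-4)/[(2)·(1)·(-1)] = 4
L_3(-4) = (-1)·(-2)·(-3)/[(3)·(2)·(1)] = -1
Sum: (-15)·(4) + (-3)·(-6) + (-1)·(4) + (-3)·(-1) = -43

-43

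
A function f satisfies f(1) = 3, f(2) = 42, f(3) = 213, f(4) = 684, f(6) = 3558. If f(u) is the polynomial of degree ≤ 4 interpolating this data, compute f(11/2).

39963/16

Using Newton's divided-difference form:
f[1,2] = (42 - 3) / (2 - 1) = 39
f[2,3] = (213 - 42) / (3 - 2) = 171
f[3,4] = (684 - 213) / (4 - 3) = 471
f[4,6] = (3558 - 684) / (6 - 4) = 1437
f[1,2,3] = (171 - 39) / (3 - 1) = 66
f[2,3,4] = (471 - 171) / (4 - 2) = 150
f[3,4,6] = (1437 - 471) / (6 - 3) = 322
f[1,2,3,4] = (150 - 66) / (4 - 1) = 28
f[2,3,4,6] = (322 - 150) / (6 - 2) = 43
f[1,2,3,4,6] = (43 - 28) / (6 - 1) = 3
f(11/2) = 3 + 39·(9/2) + 66·(9/2)·(7/2) + 28·(9/2)·(7/2)·(5/2) + 3·(9/2)·(7/2)·(5/2)·(3/2) = 39963/16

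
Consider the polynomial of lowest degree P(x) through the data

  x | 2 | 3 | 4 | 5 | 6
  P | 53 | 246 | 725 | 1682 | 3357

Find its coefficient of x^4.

2

The leading coefficient equals the top divided difference P[2,3,4,5,6].
P[2,3] = (246 - 53) / (3 - 2) = 193
P[3,4] = (725 - 246) / (4 - 3) = 479
P[4,5] = (1682 - 725) / (5 - 4) = 957
P[5,6] = (3357 - 1682) / (6 - 5) = 1675
P[2,3,4] = (479 - 193) / (4 - 2) = 143
P[3,4,5] = (957 - 479) / (5 - 3) = 239
P[4,5,6] = (1675 - 957) / (6 - 4) = 359
P[2,3,4,5] = (239 - 143) / (5 - 2) = 32
P[3,4,5,6] = (359 - 239) / (6 - 3) = 40
P[2,3,4,5,6] = (40 - 32) / (6 - 2) = 2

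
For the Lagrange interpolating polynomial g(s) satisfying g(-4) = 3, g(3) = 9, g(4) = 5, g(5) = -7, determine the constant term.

Build the Lagrange basis polynomials:
L_0(s) = (s - 3)(s - 4)(s - 5) / [-504] = -(1/504)s^3 + (1/42)s^2 - (47/504)s + 5/42
L_1(s) = (s + 4)(s - 4)(s - 5) / [14] = (1/14)s^3 - (5/14)s^2 - (8/7)s + 40/7
L_2(s) = (s + 4)(s - 3)(s - 5) / [-8] = -(1/8)s^3 + (1/2)s^2 + (17/8)s - 15/2
L_3(s) = (s + 4)(s - 3)(s - 4) / [18] = (1/18)s^3 - (1/6)s^2 - (8/9)s + 8/3
g(s) = 3·L_0 + 9·L_1 + 5·L_2 + (-7)·L_3
Only the constant term is needed; take it from each L_i and combine:
3·(5/42) + 9·(40/7) + 5·(-15/2) + (-7)·(8/3) = -92/21

-92/21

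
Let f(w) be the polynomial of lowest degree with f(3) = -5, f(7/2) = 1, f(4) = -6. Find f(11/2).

-105

Using Newton's divided-difference form:
f[3,7/2] = (1 - (-5)) / (7/2 - 3) = 12
f[7/2,4] = (-6 - 1) / (4 - 7/2) = -14
f[3,7/2,4] = (-14 - 12) / (4 - 3) = -26
f(11/2) = -5 + 12·(5/2) + (-26)·(5/2)·(2) = -105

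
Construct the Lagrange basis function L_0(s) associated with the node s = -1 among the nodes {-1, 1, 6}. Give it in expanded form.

L_0(s) = (1/14)s^2 - (1/2)s + 3/7

L_0(s) = (s - 1)(s - 6) / [(-2)·(-7)]
       = (s^2 - 7s + 6) / (14)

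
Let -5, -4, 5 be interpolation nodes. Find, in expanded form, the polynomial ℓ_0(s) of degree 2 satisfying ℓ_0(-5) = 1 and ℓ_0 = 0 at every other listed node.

ℓ_0(s) = (s + 4)(s - 5) / [(-1)·(-10)]
       = (s^2 - s - 20) / (10)

ℓ_0(s) = (1/10)s^2 - (1/10)s - 2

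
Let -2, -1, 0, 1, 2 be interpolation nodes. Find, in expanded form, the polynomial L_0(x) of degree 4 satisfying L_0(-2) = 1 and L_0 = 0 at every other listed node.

L_0(x) = (x + 1)x(x - 1)(x - 2) / [(-1)·(-2)·(-3)·(-4)]
       = (x^4 - 2x^3 - x^2 + 2x) / (24)

L_0(x) = (1/24)x^4 - (1/12)x^3 - (1/24)x^2 + (1/12)x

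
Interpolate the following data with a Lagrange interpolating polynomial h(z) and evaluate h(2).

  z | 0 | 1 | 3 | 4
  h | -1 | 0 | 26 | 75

5

Evaluate each Lagrange basis at z = 2:
L_0(2) = (1)·(-1)·(-2)/[(-1)·(-3)·(-4)] = -1/6
L_1(2) = (2)·(-1)·(-2)/[(1)·(-2)·(-3)] = 2/3
L_2(2) = (2)·(1)·(-2)/[(3)·(2)·(-1)] = 2/3
L_3(2) = (2)·(1)·(-1)/[(4)·(3)·(1)] = -1/6
Sum: (-1)·(-1/6) + 0 + 26·(2/3) + 75·(-1/6) = 5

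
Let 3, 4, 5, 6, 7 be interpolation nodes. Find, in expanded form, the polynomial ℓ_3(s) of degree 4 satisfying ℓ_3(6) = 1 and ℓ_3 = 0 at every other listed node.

ℓ_3(s) = -(1/6)s^4 + (19/6)s^3 - (131/6)s^2 + (389/6)s - 70

ℓ_3(s) = (s - 3)(s - 4)(s - 5)(s - 7) / [(3)·(2)·(1)·(-1)]
       = (s^4 - 19s^3 + 131s^2 - 389s + 420) / (-6)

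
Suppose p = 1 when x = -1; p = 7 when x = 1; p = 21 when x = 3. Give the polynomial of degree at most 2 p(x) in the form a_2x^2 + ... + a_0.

Build the Lagrange basis polynomials:
L_0(x) = (x - 1)(x - 3) / [8] = (1/8)x^2 - (1/2)x + 3/8
L_1(x) = (x + 1)(x - 3) / [-4] = -(1/4)x^2 + (1/2)x + 3/4
L_2(x) = (x + 1)(x - 1) / [8] = (1/8)x^2 - 1/8
p(x) = 1·L_0 + 7·L_1 + 21·L_2
  1·L_0(x) = (1/8)x^2 - (1/2)x + 3/8
  7·L_1(x) = -(7/4)x^2 + (7/2)x + 21/4
  21·L_2(x) = (21/8)x^2 - 21/8
Adding term by term: x^2 + 3x + 3

p(x) = x^2 + 3x + 3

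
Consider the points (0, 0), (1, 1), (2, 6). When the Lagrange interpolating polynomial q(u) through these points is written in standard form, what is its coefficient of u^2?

The leading coefficient equals the top divided difference q[0,1,2].
q[0,1] = (1 - 0) / (1 - 0) = 1
q[1,2] = (6 - 1) / (2 - 1) = 5
q[0,1,2] = (5 - 1) / (2 - 0) = 2

2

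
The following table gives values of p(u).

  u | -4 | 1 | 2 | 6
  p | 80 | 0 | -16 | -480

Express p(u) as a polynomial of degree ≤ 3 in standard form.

p(u) = -2u^3 - 2u^2 + 4u

Newton's divided differences:
p[-4,1] = (0 - 80) / (1 - (-4)) = -16
p[1,2] = (-16 - 0) / (2 - 1) = -16
p[2,6] = (-480 - (-16)) / (6 - 2) = -116
p[-4,1,2] = (-16 - (-16)) / (2 - (-4)) = 0
p[1,2,6] = (-116 - (-16)) / (6 - 1) = -20
p[-4,1,2,6] = (-20 - 0) / (6 - (-4)) = -2
p(u) = 80 + (-16)·(u + 4) + (-2)·(u + 4)(u - 1)(u - 2)
Expanding: p(u) = -2u^3 - 2u^2 + 4u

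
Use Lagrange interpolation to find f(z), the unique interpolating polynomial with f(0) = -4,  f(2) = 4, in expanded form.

f(z) = 4z - 4

Build the Lagrange basis polynomials:
L_0(z) = (z - 2) / [-2] = -(1/2)z + 1
L_1(z) = z / [2] = (1/2)z
f(z) = (-4)·L_0 + 4·L_1
  (-4)·L_0(z) = 2z - 4
  4·L_1(z) = 2z
Adding term by term: 4z - 4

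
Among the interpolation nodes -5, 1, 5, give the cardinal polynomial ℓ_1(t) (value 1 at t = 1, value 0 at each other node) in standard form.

ℓ_1(t) = -(1/24)t^2 + 25/24

ℓ_1(t) = (t + 5)(t - 5) / [(6)·(-4)]
       = (t^2 - 25) / (-24)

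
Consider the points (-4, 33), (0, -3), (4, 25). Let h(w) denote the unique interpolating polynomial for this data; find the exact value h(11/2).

52

Evaluate each Lagrange basis at w = 11/2:
L_0(11/2) = (11/2)·(3/2)/[(-4)·(-8)] = 33/128
L_1(11/2) = (19/2)·(3/2)/[(4)·(-4)] = -57/64
L_2(11/2) = (19/2)·(11/2)/[(8)·(4)] = 209/128
Sum: 33·(33/128) + (-3)·(-57/64) + 25·(209/128) = 52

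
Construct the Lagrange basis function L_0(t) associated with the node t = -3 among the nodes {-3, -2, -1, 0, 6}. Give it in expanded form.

L_0(t) = (1/54)t^4 - (1/18)t^3 - (8/27)t^2 - (2/9)t

L_0(t) = (t + 2)(t + 1)t(t - 6) / [(-1)·(-2)·(-3)·(-9)]
       = (t^4 - 3t^3 - 16t^2 - 12t) / (54)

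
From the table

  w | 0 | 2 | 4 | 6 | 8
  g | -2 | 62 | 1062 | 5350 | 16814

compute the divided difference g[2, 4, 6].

g[2,4] = (1062 - 62) / (4 - 2) = 500
g[4,6] = (5350 - 1062) / (6 - 4) = 2144
g[2,4,6] = (2144 - 500) / (6 - 2) = 411

411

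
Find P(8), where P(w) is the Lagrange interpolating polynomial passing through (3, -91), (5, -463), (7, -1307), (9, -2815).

-1966

Evaluate each Lagrange basis at w = 8:
L_0(8) = (3)·(1)·(-1)/[(-2)·(-4)·(-6)] = 1/16
L_1(8) = (5)·(1)·(-1)/[(2)·(-2)·(-4)] = -5/16
L_2(8) = (5)·(3)·(-1)/[(4)·(2)·(-2)] = 15/16
L_3(8) = (5)·(3)·(1)/[(6)·(4)·(2)] = 5/16
Sum: (-91)·(1/16) + (-463)·(-5/16) + (-1307)·(15/16) + (-2815)·(5/16) = -1966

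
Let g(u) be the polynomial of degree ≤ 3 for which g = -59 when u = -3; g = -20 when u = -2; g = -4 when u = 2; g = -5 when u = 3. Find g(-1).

-1

L_0(-1) = (1)·(-3)·(-4)/[(-1)·(-5)·(-6)] = -2/5
L_1(-1) = (2)·(-3)·(-4)/[(1)·(-4)·(-5)] = 6/5
L_2(-1) = (2)·(1)·(-4)/[(5)·(4)·(-1)] = 2/5
L_3(-1) = (2)·(1)·(-3)/[(6)·(5)·(1)] = -1/5
Sum: (-59)·(-2/5) + (-20)·(6/5) + (-4)·(2/5) + (-5)·(-1/5) = -1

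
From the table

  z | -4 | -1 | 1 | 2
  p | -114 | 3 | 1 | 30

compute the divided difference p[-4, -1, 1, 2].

p[-4,-1] = (3 - (-114)) / (-1 - (-4)) = 39
p[-1,1] = (1 - 3) / (1 - (-1)) = -1
p[1,2] = (30 - 1) / (2 - 1) = 29
p[-4,-1,1] = (-1 - 39) / (1 - (-4)) = -8
p[-1,1,2] = (29 - (-1)) / (2 - (-1)) = 10
p[-4,-1,1,2] = (10 - (-8)) / (2 - (-4)) = 3

3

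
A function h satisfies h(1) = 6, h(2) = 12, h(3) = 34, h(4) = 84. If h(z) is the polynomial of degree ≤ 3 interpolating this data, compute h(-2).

Evaluate each Lagrange basis at z = -2:
L_0(-2) = (-4)·(-5)·(-6)/[(-1)·(-2)·(-3)] = 20
L_1(-2) = (-3)·(-5)·(-6)/[(1)·(-1)·(-2)] = -45
L_2(-2) = (-3)·(-4)·(-6)/[(2)·(1)·(-1)] = 36
L_3(-2) = (-3)·(-4)·(-5)/[(3)·(2)·(1)] = -10
Sum: 6·(20) + 12·(-45) + 34·(36) + 84·(-10) = -36

-36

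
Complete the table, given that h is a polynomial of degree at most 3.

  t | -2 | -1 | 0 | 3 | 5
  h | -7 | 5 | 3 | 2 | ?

189/2

The 4 known values determine h uniquely (degree ≤ 3).
Evaluate each Lagrange basis at t = 5:
L_0(5) = (6)·(5)·(2)/[(-1)·(-2)·(-5)] = -6
L_1(5) = (7)·(5)·(2)/[(1)·(-1)·(-4)] = 35/2
L_2(5) = (7)·(6)·(2)/[(2)·(1)·(-3)] = -14
L_3(5) = (7)·(6)·(5)/[(5)·(4)·(3)] = 7/2
Sum: (-7)·(-6) + 5·(35/2) + 3·(-14) + 2·(7/2) = 189/2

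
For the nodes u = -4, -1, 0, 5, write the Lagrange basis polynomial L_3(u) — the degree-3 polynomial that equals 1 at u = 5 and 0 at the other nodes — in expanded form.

L_3(u) = (1/270)u^3 + (1/54)u^2 + (2/135)u

L_3(u) = (u + 4)(u + 1)u / [(9)·(6)·(5)]
       = (u^3 + 5u^2 + 4u) / (270)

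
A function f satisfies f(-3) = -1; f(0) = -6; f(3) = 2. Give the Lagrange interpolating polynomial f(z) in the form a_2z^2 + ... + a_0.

f(z) = (13/18)z^2 + (1/2)z - 6

Build the Lagrange basis polynomials:
L_0(z) = z(z - 3) / [18] = (1/18)z^2 - (1/6)z
L_1(z) = (z + 3)(z - 3) / [-9] = -(1/9)z^2 + 1
L_2(z) = (z + 3)z / [18] = (1/18)z^2 + (1/6)z
f(z) = (-1)·L_0 + (-6)·L_1 + 2·L_2
  (-1)·L_0(z) = -(1/18)z^2 + (1/6)z
  (-6)·L_1(z) = (2/3)z^2 - 6
  2·L_2(z) = (1/9)z^2 + (1/3)z
Adding term by term: (13/18)z^2 + (1/2)z - 6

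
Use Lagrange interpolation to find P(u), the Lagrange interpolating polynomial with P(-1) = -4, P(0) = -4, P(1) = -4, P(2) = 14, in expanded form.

P(u) = 3u^3 - 3u - 4

Build the Lagrange basis polynomials:
L_0(u) = u(u - 1)(u - 2) / [-6] = -(1/6)u^3 + (1/2)u^2 - (1/3)u
L_1(u) = (u + 1)(u - 1)(u - 2) / [2] = (1/2)u^3 - u^2 - (1/2)u + 1
L_2(u) = (u + 1)u(u - 2) / [-2] = -(1/2)u^3 + (1/2)u^2 + u
L_3(u) = (u + 1)u(u - 1) / [6] = (1/6)u^3 - (1/6)u
P(u) = (-4)·L_0 + (-4)·L_1 + (-4)·L_2 + 14·L_3
  (-4)·L_0(u) = (2/3)u^3 - 2u^2 + (4/3)u
  (-4)·L_1(u) = -2u^3 + 4u^2 + 2u - 4
  (-4)·L_2(u) = 2u^3 - 2u^2 - 4u
  14·L_3(u) = (7/3)u^3 - (7/3)u
Adding term by term: 3u^3 - 3u - 4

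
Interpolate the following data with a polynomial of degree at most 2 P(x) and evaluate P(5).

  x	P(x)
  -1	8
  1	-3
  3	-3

Using Newton's divided-difference form:
P[-1,1] = (-3 - 8) / (1 - (-1)) = -11/2
P[1,3] = (-3 - (-3)) / (3 - 1) = 0
P[-1,1,3] = (0 - (-11/2)) / (3 - (-1)) = 11/8
P(5) = 8 + (-11/2)·(6) + (11/8)·(6)·(4) = 8

8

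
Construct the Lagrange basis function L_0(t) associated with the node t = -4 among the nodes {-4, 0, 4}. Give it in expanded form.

L_0(t) = t(t - 4) / [(-4)·(-8)]
       = (t^2 - 4t) / (32)

L_0(t) = (1/32)t^2 - (1/8)t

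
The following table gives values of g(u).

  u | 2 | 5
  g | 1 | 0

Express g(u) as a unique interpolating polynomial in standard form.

g(u) = -(1/3)u + 5/3

Build the Lagrange basis polynomials:
L_0(u) = (u - 5) / [-3] = -(1/3)u + 5/3
L_1(u) = (u - 2) / [3] = (1/3)u - 2/3
g(u) = 1·L_0 + 0·L_1
  1·L_0(u) = -(1/3)u + 5/3
  0·L_1(u) = 0
Adding term by term: -(1/3)u + 5/3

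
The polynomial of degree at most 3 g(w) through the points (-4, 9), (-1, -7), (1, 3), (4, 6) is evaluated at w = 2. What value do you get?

31/4

Evaluate each Lagrange basis at w = 2:
L_0(2) = (3)·(1)·(-2)/[(-3)·(-5)·(-8)] = 1/20
L_1(2) = (6)·(1)·(-2)/[(3)·(-2)·(-5)] = -2/5
L_2(2) = (6)·(3)·(-2)/[(5)·(2)·(-3)] = 6/5
L_3(2) = (6)·(3)·(1)/[(8)·(5)·(3)] = 3/20
Sum: 9·(1/20) + (-7)·(-2/5) + 3·(6/5) + 6·(3/20) = 31/4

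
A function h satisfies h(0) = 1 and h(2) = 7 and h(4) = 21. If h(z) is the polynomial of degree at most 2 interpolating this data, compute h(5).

31

Evaluate each Lagrange basis at z = 5:
L_0(5) = (3)·(1)/[(-2)·(-4)] = 3/8
L_1(5) = (5)·(1)/[(2)·(-2)] = -5/4
L_2(5) = (5)·(3)/[(4)·(2)] = 15/8
Sum: 1·(3/8) + 7·(-5/4) + 21·(15/8) = 31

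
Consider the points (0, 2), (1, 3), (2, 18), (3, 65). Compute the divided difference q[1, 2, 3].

16

q[1,2] = (18 - 3) / (2 - 1) = 15
q[2,3] = (65 - 18) / (3 - 2) = 47
q[1,2,3] = (47 - 15) / (3 - 1) = 16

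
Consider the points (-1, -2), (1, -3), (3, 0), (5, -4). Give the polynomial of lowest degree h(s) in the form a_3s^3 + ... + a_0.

Build the Lagrange basis polynomials:
L_0(s) = (s - 1)(s - 3)(s - 5) / [-48] = -(1/48)s^3 + (3/16)s^2 - (23/48)s + 5/16
L_1(s) = (s + 1)(s - 3)(s - 5) / [16] = (1/16)s^3 - (7/16)s^2 + (7/16)s + 15/16
L_2(s) = (s + 1)(s - 1)(s - 5) / [-16] = -(1/16)s^3 + (5/16)s^2 + (1/16)s - 5/16
L_3(s) = (s + 1)(s - 1)(s - 3) / [48] = (1/48)s^3 - (1/16)s^2 - (1/48)s + 1/16
h(s) = (-2)·L_0 + (-3)·L_1 + 0·L_2 + (-4)·L_3
  (-2)·L_0(s) = (1/24)s^3 - (3/8)s^2 + (23/24)s - 5/8
  (-3)·L_1(s) = -(3/16)s^3 + (21/16)s^2 - (21/16)s - 45/16
  0·L_2(s) = 0
  (-4)·L_3(s) = -(1/12)s^3 + (1/4)s^2 + (1/12)s - 1/4
Adding term by term: -(11/48)s^3 + (19/16)s^2 - (13/48)s - 59/16

h(s) = -(11/48)s^3 + (19/16)s^2 - (13/48)s - 59/16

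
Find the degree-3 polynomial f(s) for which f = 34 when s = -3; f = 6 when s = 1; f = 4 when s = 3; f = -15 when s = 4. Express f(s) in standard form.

Build the Lagrange basis polynomials:
L_0(s) = (s - 1)(s - 3)(s - 4) / [-168] = -(1/168)s^3 + (1/21)s^2 - (19/168)s + 1/14
L_1(s) = (s + 3)(s - 3)(s - 4) / [24] = (1/24)s^3 - (1/6)s^2 - (3/8)s + 3/2
L_2(s) = (s + 3)(s - 1)(s - 4) / [-12] = -(1/12)s^3 + (1/6)s^2 + (11/12)s - 1
L_3(s) = (s + 3)(s - 1)(s - 3) / [21] = (1/21)s^3 - (1/21)s^2 - (3/7)s + 3/7
f(s) = 34·L_0 + 6·L_1 + 4·L_2 + (-15)·L_3
  34·L_0(s) = -(17/84)s^3 + (34/21)s^2 - (323/84)s + 17/7
  6·L_1(s) = (1/4)s^3 - s^2 - (9/4)s + 9
  4·L_2(s) = -(1/3)s^3 + (2/3)s^2 + (11/3)s - 4
  (-15)·L_3(s) = -(5/7)s^3 + (5/7)s^2 + (45/7)s - 45/7
Adding term by term: -s^3 + 2s^2 + 4s + 1

f(s) = -s^3 + 2s^2 + 4s + 1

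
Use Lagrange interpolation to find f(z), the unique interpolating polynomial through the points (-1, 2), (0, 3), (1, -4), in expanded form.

L_0(z) = z(z - 1) / [2] = (1/2)z^2 - (1/2)z
L_1(z) = (z + 1)(z - 1) / [-1] = -z^2 + 1
L_2(z) = (z + 1)z / [2] = (1/2)z^2 + (1/2)z
f(z) = 2·L_0 + 3·L_1 + (-4)·L_2
  2·L_0(z) = z^2 - z
  3·L_1(z) = -3z^2 + 3
  (-4)·L_2(z) = -2z^2 - 2z
Adding term by term: -4z^2 - 3z + 3

f(z) = -4z^2 - 3z + 3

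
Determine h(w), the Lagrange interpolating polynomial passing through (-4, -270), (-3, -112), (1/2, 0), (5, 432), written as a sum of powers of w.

Build the Lagrange basis polynomials:
L_0(w) = (w + 3)(w - 1/2)(w - 5) / [-81/2] = -(2/81)w^3 + (5/81)w^2 + (28/81)w - 5/27
L_1(w) = (w + 4)(w - 1/2)(w - 5) / [28] = (1/28)w^3 - (3/56)w^2 - (39/56)w + 5/14
L_2(w) = (w + 4)(w + 3)(w - 5) / [-567/8] = -(8/567)w^3 - (16/567)w^2 + (184/567)w + 160/189
L_3(w) = (w + 4)(w + 3)(w - 1/2) / [324] = (1/324)w^3 + (13/648)w^2 + (17/648)w - 1/54
h(w) = (-270)·L_0 + (-112)·L_1 + 0·L_2 + 432·L_3
  (-270)·L_0(w) = (20/3)w^3 - (50/3)w^2 - (280/3)w + 50
  (-112)·L_1(w) = -4w^3 + 6w^2 + 78w - 40
  0·L_2(w) = 0
  432·L_3(w) = (4/3)w^3 + (26/3)w^2 + (34/3)w - 8
Adding term by term: 4w^3 - 2w^2 - 4w + 2

h(w) = 4w^3 - 2w^2 - 4w + 2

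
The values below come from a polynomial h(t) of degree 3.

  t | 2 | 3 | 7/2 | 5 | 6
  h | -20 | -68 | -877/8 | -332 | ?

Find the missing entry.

The 4 known values determine h uniquely (degree ≤ 3).
L_0(6) = (3)·(5/2)·(1)/[(-1)·(-3/2)·(-3)] = -5/3
L_1(6) = (4)·(5/2)·(1)/[(1)·(-1/2)·(-2)] = 10
L_2(6) = (4)·(3)·(1)/[(3/2)·(1/2)·(-3/2)] = -32/3
L_3(6) = (4)·(3)·(5/2)/[(3)·(2)·(3/2)] = 10/3
Sum: (-20)·(-5/3) + (-68)·(10) + (-877/8)·(-32/3) + (-332)·(10/3) = -584

-584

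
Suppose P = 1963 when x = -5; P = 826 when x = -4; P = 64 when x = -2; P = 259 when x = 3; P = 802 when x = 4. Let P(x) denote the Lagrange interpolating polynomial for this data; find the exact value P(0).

-2

Evaluate each Lagrange basis at x = 0:
L_0(0) = (4)·(2)·(-3)·(-4)/[(-1)·(-3)·(-8)·(-9)] = 4/9
L_1(0) = (5)·(2)·(-3)·(-4)/[(1)·(-2)·(-7)·(-8)] = -15/14
L_2(0) = (5)·(4)·(-3)·(-4)/[(3)·(2)·(-5)·(-6)] = 4/3
L_3(0) = (5)·(4)·(2)·(-4)/[(8)·(7)·(5)·(-1)] = 4/7
L_4(0) = (5)·(4)·(2)·(-3)/[(9)·(8)·(6)·(1)] = -5/18
Sum: 1963·(4/9) + 826·(-15/14) + 64·(4/3) + 259·(4/7) + 802·(-5/18) = -2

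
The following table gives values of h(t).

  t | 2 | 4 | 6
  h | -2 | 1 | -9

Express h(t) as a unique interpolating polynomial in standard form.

h(t) = -(13/8)t^2 + (45/4)t - 18

Build the Lagrange basis polynomials:
L_0(t) = (t - 4)(t - 6) / [8] = (1/8)t^2 - (5/4)t + 3
L_1(t) = (t - 2)(t - 6) / [-4] = -(1/4)t^2 + 2t - 3
L_2(t) = (t - 2)(t - 4) / [8] = (1/8)t^2 - (3/4)t + 1
h(t) = (-2)·L_0 + 1·L_1 + (-9)·L_2
  (-2)·L_0(t) = -(1/4)t^2 + (5/2)t - 6
  1·L_1(t) = -(1/4)t^2 + 2t - 3
  (-9)·L_2(t) = -(9/8)t^2 + (27/4)t - 9
Adding term by term: -(13/8)t^2 + (45/4)t - 18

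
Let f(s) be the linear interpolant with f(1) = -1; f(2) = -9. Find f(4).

-25

L_0(4) = (2)/[(-1)] = -2
L_1(4) = (3)/[(1)] = 3
Sum: (-1)·(-2) + (-9)·(3) = -25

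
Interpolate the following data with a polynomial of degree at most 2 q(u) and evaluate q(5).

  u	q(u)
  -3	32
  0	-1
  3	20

64

Evaluate each Lagrange basis at u = 5:
L_0(5) = (5)·(2)/[(-3)·(-6)] = 5/9
L_1(5) = (8)·(2)/[(3)·(-3)] = -16/9
L_2(5) = (8)·(5)/[(6)·(3)] = 20/9
Sum: 32·(5/9) + (-1)·(-16/9) + 20·(20/9) = 64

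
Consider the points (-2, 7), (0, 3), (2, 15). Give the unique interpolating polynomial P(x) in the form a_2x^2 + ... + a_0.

P(x) = 2x^2 + 2x + 3

Build the Lagrange basis polynomials:
L_0(x) = x(x - 2) / [8] = (1/8)x^2 - (1/4)x
L_1(x) = (x + 2)(x - 2) / [-4] = -(1/4)x^2 + 1
L_2(x) = (x + 2)x / [8] = (1/8)x^2 + (1/4)x
P(x) = 7·L_0 + 3·L_1 + 15·L_2
  7·L_0(x) = (7/8)x^2 - (7/4)x
  3·L_1(x) = -(3/4)x^2 + 3
  15·L_2(x) = (15/8)x^2 + (15/4)x
Adding term by term: 2x^2 + 2x + 3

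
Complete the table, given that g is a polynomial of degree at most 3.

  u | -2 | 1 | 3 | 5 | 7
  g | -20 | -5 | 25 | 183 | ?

The 4 known values determine g uniquely (degree ≤ 3).
L_0(7) = (6)·(4)·(2)/[(-3)·(-5)·(-7)] = -16/35
L_1(7) = (9)·(4)·(2)/[(3)·(-2)·(-4)] = 3
L_2(7) = (9)·(6)·(2)/[(5)·(2)·(-2)] = -27/5
L_3(7) = (9)·(6)·(4)/[(7)·(4)·(2)] = 27/7
Sum: (-20)·(-16/35) + (-5)·(3) + 25·(-27/5) + 183·(27/7) = 565

565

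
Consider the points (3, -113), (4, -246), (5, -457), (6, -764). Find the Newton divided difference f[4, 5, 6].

f[4,5] = (-457 - (-246)) / (5 - 4) = -211
f[5,6] = (-764 - (-457)) / (6 - 5) = -307
f[4,5,6] = (-307 - (-211)) / (6 - 4) = -48

-48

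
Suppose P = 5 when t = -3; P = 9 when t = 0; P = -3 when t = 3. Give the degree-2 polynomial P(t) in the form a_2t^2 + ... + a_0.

P(t) = -(8/9)t^2 - (4/3)t + 9

L_0(t) = t(t - 3) / [18] = (1/18)t^2 - (1/6)t
L_1(t) = (t + 3)(t - 3) / [-9] = -(1/9)t^2 + 1
L_2(t) = (t + 3)t / [18] = (1/18)t^2 + (1/6)t
P(t) = 5·L_0 + 9·L_1 + (-3)·L_2
  5·L_0(t) = (5/18)t^2 - (5/6)t
  9·L_1(t) = -t^2 + 9
  (-3)·L_2(t) = -(1/6)t^2 - (1/2)t
Adding term by term: -(8/9)t^2 - (4/3)t + 9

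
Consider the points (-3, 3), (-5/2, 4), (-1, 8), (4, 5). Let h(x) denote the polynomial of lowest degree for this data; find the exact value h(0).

Using Newton's divided-difference form:
h[-3,-5/2] = (4 - 3) / (-5/2 - (-3)) = 2
h[-5/2,-1] = (8 - 4) / (-1 - (-5/2)) = 8/3
h[-1,4] = (5 - 8) / (4 - (-1)) = -3/5
h[-3,-5/2,-1] = (8/3 - 2) / (-1 - (-3)) = 1/3
h[-5/2,-1,4] = (-3/5 - 8/3) / (4 - (-5/2)) = -98/195
h[-3,-5/2,-1,4] = (-98/195 - 1/3) / (4 - (-3)) = -163/1365
h(0) = 3 + 2·(3) + (1/3)·(3)·(5/2) + (-163/1365)·(3)·(5/2)·(1) = 965/91

965/91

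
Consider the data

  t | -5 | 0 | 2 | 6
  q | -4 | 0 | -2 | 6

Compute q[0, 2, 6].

q[0,2] = (-2 - 0) / (2 - 0) = -1
q[2,6] = (6 - (-2)) / (6 - 2) = 2
q[0,2,6] = (2 - (-1)) / (6 - 0) = 1/2

1/2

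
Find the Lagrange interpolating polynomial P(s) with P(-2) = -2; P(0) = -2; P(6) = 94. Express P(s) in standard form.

P(s) = 2s^2 + 4s - 2

L_0(s) = s(s - 6) / [16] = (1/16)s^2 - (3/8)s
L_1(s) = (s + 2)(s - 6) / [-12] = -(1/12)s^2 + (1/3)s + 1
L_2(s) = (s + 2)s / [48] = (1/48)s^2 + (1/24)s
P(s) = (-2)·L_0 + (-2)·L_1 + 94·L_2
  (-2)·L_0(s) = -(1/8)s^2 + (3/4)s
  (-2)·L_1(s) = (1/6)s^2 - (2/3)s - 2
  94·L_2(s) = (47/24)s^2 + (47/12)s
Adding term by term: 2s^2 + 4s - 2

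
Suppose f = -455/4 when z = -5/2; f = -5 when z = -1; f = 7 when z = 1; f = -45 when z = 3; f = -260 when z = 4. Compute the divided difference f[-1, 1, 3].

f[-1,1] = (7 - (-5)) / (1 - (-1)) = 6
f[1,3] = (-45 - 7) / (3 - 1) = -26
f[-1,1,3] = (-26 - 6) / (3 - (-1)) = -8

-8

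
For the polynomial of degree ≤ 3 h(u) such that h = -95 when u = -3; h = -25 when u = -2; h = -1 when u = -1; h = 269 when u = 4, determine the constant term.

Build the Lagrange basis polynomials:
L_0(u) = (u + 2)(u + 1)(u - 4) / [-14] = -(1/14)u^3 + (1/14)u^2 + (5/7)u + 4/7
L_1(u) = (u + 3)(u + 1)(u - 4) / [6] = (1/6)u^3 - (13/6)u - 2
L_2(u) = (u + 3)(u + 2)(u - 4) / [-10] = -(1/10)u^3 - (1/10)u^2 + (7/5)u + 12/5
L_3(u) = (u + 3)(u + 2)(u + 1) / [210] = (1/210)u^3 + (1/35)u^2 + (11/210)u + 1/35
h(u) = (-95)·L_0 + (-25)·L_1 + (-1)·L_2 + 269·L_3
Only the constant term is needed; take it from each L_i and combine:
(-95)·(4/7) + (-25)·(-2) + (-1)·(12/5) + 269·(1/35) = 1

1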